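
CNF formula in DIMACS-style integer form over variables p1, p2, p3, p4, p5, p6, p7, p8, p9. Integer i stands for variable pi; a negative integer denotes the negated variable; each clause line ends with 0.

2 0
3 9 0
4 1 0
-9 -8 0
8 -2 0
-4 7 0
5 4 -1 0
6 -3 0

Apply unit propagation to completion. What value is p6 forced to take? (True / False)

True

(p2) is a unit clause: p2 = True.
In (p8 | ~p2), ~p2 is now false; p8 must hold, so p8 = True.
(~p8 | ~p9): since p8 = True, the clause reduces to (~p9). p9 = False.
(p3 | p9) with p9 = False leaves only p3, so p3 = True.
From (p6 | ~p3) and p3 = True: p6 = True.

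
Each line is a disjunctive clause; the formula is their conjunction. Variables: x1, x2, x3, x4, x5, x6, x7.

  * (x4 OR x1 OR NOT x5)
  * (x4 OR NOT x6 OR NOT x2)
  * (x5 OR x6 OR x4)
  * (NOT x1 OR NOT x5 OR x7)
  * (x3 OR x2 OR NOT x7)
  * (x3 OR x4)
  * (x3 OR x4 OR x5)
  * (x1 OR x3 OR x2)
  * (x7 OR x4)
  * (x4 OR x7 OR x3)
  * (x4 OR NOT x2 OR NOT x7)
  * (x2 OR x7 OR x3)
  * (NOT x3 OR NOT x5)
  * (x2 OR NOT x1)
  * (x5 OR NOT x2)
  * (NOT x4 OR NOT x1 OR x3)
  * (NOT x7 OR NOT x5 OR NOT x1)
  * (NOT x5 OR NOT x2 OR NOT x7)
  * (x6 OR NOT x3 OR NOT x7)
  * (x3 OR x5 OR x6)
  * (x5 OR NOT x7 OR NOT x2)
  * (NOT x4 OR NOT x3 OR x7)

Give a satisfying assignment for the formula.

x1=F, x2=F, x3=T, x4=F, x5=F, x6=T, x7=T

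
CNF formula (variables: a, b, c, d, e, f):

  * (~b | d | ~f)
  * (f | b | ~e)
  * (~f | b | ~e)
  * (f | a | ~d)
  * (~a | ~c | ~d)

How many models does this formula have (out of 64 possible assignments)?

Case analysis on f and b:
  f=1, b=1: e free; 3 ways for (a,c,d) × 2^1 = 6.
  f=1, b=0: 7 of the 16 assignments to (a,c,d,e) work.
  f=0, b=1: e free; 5 ways for (a,c,d) × 2^1 = 10.
  f=0, b=0: 5 of the 16 assignments to (a,c,d,e) work.
Total: 6 + 7 + 10 + 5 = 28.

28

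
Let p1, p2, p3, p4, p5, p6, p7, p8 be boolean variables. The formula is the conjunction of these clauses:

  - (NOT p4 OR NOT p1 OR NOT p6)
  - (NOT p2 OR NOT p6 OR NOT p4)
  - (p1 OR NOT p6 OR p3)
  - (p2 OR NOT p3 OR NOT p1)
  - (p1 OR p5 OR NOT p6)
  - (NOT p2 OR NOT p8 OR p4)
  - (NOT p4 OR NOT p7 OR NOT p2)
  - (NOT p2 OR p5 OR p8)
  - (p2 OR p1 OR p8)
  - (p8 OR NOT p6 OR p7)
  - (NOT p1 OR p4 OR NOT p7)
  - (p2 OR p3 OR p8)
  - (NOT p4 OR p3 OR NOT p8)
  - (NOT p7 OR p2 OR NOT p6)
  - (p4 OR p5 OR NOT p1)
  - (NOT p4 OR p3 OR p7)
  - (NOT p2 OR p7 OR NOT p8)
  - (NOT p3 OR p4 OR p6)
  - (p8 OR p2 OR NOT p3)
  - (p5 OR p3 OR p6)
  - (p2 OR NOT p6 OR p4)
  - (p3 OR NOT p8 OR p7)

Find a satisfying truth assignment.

p1=False, p2=True, p3=True, p4=True, p5=True, p6=False, p7=False, p8=False

Pure literal: p5 appears only positively; assign p5 = True.
Set p1 = False and propagate.
For the remaining variables, p2 = True, p3 = True, p4 = True, p6 = False, p7 = False, p8 = False works.
Check each clause:
  1. (NOT p1 OR NOT p4 OR NOT p6) — NOT p6 is true.
  2. (NOT p4 OR NOT p2 OR NOT p6) — NOT p6 is true.
  3. (NOT p6 OR p1 OR p3) — NOT p6 is true.
  4. (NOT p1 OR NOT p3 OR p2) — p2 is true.
  5. (p5 OR p1 OR NOT p6) — NOT p6 is true.
  6. (NOT p2 OR NOT p8 OR p4) — NOT p8 is true.
  7. (NOT p2 OR NOT p4 OR NOT p7) — NOT p7 is true.
  8. (NOT p2 OR p8 OR p5) — p5 is true.
  9. (p1 OR p2 OR p8) — p2 is true.
  10. (p7 OR p8 OR NOT p6) — NOT p6 is true.
  11. (NOT p7 OR p4 OR NOT p1) — NOT p7 is true.
  12. (p3 OR p8 OR p2) — p2 is true.
  13. (p3 OR NOT p4 OR NOT p8) — NOT p8 is true.
  14. (NOT p6 OR p2 OR NOT p7) — NOT p7 is true.
  15. (NOT p1 OR p5 OR p4) — p4 is true.
  16. (p7 OR NOT p4 OR p3) — p3 is true.
  17. (NOT p2 OR p7 OR NOT p8) — NOT p8 is true.
  18. (p4 OR NOT p3 OR p6) — p4 is true.
  19. (p8 OR p2 OR NOT p3) — p2 is true.
  20. (p5 OR p6 OR p3) — p3 is true.
  21. (p2 OR p4 OR NOT p6) — NOT p6 is true.
  22. (NOT p8 OR p7 OR p3) — NOT p8 is true.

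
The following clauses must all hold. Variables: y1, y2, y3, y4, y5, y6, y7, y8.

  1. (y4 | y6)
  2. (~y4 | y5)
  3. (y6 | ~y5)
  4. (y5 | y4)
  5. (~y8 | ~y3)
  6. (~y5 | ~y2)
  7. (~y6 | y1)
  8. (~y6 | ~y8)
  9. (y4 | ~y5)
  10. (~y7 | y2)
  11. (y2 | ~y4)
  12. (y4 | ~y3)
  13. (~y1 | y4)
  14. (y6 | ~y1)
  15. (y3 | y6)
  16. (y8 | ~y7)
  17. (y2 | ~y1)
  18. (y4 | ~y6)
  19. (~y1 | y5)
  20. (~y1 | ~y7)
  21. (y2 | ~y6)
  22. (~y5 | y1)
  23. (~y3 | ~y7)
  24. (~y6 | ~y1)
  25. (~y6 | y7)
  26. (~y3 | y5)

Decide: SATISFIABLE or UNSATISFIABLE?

UNSATISFIABLE

y6 = True:
  propagation gives y1=True; an empty clause results — contradiction.
y6 = False:
  propagation gives y4=True, y5=True; an empty clause results — contradiction.
Every branch closes, so no satisfying assignment exists.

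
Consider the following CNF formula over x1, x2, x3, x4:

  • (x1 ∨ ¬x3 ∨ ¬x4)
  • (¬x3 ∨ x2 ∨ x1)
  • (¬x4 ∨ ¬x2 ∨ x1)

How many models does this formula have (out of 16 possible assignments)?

12

Case analysis on x1 and x2:
  x1=T, x2=T: remaining (x3,x4) ∈ {(F,F); (F,T); (T,F); (T,T)} — 4.
  x1=T, x2=F: remaining (x3,x4) ∈ {(F,F); (F,T); (T,F); (T,T)} — 4.
  x1=F, x2=T: remaining (x3,x4) ∈ {(F,F); (T,F)} — 2.
  x1=F, x2=F: remaining (x3,x4) ∈ {(F,F); (F,T)} — 2.
Total: 4 + 4 + 2 + 2 = 12.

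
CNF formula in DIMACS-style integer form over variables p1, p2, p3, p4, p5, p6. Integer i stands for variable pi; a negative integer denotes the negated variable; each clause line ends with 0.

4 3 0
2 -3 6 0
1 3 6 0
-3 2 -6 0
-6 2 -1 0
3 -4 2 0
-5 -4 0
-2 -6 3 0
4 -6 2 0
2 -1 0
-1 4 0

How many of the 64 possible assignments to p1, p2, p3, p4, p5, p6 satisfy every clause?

9

Split on p2, then p3.
  p2=T, p3=T: p6 free; 4 ways for (p1,p4,p5) × 2^1 = 8.
  p2=T, p3=F: remaining (p1,p4,p5,p6) ∈ {(T,T,F,F)} — 1.
  p2=F, p3=T: a clause becomes empty — 0.
  p2=F, p3=F: a clause becomes empty — 0.
Total: 8 + 1 + 0 + 0 = 9.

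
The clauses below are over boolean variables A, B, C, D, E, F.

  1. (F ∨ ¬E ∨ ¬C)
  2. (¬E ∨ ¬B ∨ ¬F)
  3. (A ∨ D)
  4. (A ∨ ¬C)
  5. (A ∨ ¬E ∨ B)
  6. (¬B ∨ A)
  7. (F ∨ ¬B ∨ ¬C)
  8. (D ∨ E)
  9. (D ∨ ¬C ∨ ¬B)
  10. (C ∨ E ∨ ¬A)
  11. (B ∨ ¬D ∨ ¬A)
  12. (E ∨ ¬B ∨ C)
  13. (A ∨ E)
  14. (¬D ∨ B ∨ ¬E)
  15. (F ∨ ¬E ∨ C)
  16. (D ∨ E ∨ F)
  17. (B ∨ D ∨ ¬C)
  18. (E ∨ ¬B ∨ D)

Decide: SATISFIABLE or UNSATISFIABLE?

SATISFIABLE

Try A = True.
Set B = True and propagate.
Set C = True and propagate.
  then F is forced to True.
  then E is forced to False.
  then D is forced to True.
So A=True, B=True, C=True, D=True, E=False, F=True is a satisfying assignment.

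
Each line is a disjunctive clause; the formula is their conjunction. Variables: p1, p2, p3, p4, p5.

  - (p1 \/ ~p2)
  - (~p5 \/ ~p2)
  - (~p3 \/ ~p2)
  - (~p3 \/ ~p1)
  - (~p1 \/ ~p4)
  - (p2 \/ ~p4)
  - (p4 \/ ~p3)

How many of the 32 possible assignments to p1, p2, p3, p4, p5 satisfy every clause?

The models are:
  p1=F p2=F p3=F p4=F p5=F
  p1=F p2=F p3=F p4=F p5=T
  p1=T p2=F p3=F p4=F p5=F
  p1=T p2=F p3=F p4=F p5=T
  p1=T p2=T p3=F p4=F p5=F
Count: 5.

5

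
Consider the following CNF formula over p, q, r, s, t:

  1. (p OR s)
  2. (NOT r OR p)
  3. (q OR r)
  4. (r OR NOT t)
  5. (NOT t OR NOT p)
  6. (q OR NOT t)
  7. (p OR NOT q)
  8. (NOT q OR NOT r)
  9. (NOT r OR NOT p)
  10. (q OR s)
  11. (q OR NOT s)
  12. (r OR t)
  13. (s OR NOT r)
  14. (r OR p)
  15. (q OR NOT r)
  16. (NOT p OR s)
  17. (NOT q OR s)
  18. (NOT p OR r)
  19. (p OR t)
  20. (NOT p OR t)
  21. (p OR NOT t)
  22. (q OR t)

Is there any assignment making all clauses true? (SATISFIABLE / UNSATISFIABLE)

UNSATISFIABLE

p = True:
  propagation gives t=False; an empty clause results — contradiction.
p = False:
  propagation gives s=True, r=False; an empty clause results — contradiction.
Every branch closes, so no satisfying assignment exists.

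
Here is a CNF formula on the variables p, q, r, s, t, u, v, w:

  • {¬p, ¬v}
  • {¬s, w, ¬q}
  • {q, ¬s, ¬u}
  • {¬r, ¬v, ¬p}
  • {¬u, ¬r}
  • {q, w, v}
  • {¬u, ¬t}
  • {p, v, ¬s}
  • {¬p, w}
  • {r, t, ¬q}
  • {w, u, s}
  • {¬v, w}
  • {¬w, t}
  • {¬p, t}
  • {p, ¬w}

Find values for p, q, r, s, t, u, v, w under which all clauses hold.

p = T, q = T, r = F, s = T, t = T, u = F, v = F, w = T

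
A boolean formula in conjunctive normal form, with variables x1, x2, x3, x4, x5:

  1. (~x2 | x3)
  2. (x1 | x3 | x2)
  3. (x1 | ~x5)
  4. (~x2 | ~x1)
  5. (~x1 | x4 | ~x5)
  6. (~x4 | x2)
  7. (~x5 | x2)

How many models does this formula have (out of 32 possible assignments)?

5

The models are:
  x1=0 x2=0 x3=1 x4=0 x5=0
  x1=0 x2=1 x3=1 x4=0 x5=0
  x1=0 x2=1 x3=1 x4=1 x5=0
  x1=1 x2=0 x3=0 x4=0 x5=0
  x1=1 x2=0 x3=1 x4=0 x5=0
Count: 5.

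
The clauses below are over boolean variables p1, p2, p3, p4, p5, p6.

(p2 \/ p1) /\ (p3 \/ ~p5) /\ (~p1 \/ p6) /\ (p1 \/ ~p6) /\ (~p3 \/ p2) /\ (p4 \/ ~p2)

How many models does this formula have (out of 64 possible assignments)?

8

Split on p1, then p2.
  p1=T, p2=T: remaining (p3,p4,p5,p6) ∈ {(F,T,F,T); (T,T,F,T); (T,T,T,T)} — 3.
  p1=T, p2=F: remaining (p3,p4,p5,p6) ∈ {(F,F,F,T); (F,T,F,T)} — 2.
  p1=F, p2=T: remaining (p3,p4,p5,p6) ∈ {(F,T,F,F); (T,T,F,F); (T,T,T,F)} — 3.
  p1=F, p2=F: a clause becomes empty — 0.
Total: 3 + 2 + 3 + 0 = 8.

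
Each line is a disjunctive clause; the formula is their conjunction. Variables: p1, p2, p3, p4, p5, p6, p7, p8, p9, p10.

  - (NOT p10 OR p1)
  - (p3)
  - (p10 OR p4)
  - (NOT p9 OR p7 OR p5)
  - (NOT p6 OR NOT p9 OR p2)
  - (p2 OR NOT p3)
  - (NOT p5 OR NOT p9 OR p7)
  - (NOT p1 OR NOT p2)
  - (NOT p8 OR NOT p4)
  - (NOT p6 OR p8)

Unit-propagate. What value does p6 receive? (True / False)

False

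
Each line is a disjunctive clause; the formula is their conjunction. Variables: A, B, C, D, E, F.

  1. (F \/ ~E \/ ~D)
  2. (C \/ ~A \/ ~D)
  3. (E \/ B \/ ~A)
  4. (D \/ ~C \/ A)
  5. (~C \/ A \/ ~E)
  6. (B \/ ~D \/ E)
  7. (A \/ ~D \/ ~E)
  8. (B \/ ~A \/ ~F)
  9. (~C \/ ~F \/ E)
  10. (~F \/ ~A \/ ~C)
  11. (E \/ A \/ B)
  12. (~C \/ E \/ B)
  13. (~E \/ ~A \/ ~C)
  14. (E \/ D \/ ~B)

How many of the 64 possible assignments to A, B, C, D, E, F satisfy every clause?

Case analysis on E and A:
  E=1, A=1: remaining (B,C,D,F) ∈ {(0,0,0,0); (1,0,0,0); (1,0,0,1)} — 3.
  E=1, A=0: remaining (B,C,D,F) ∈ {(0,0,0,0); (0,0,0,1); (1,0,0,0); (1,0,0,1)} — 4.
  E=0, A=1: remaining (B,C,D,F) ∈ {(1,1,1,0)} — 1.
  E=0, A=0: remaining (B,C,D,F) ∈ {(1,0,1,0); (1,0,1,1); (1,1,1,0)} — 3.
Total: 3 + 4 + 1 + 3 = 11.

11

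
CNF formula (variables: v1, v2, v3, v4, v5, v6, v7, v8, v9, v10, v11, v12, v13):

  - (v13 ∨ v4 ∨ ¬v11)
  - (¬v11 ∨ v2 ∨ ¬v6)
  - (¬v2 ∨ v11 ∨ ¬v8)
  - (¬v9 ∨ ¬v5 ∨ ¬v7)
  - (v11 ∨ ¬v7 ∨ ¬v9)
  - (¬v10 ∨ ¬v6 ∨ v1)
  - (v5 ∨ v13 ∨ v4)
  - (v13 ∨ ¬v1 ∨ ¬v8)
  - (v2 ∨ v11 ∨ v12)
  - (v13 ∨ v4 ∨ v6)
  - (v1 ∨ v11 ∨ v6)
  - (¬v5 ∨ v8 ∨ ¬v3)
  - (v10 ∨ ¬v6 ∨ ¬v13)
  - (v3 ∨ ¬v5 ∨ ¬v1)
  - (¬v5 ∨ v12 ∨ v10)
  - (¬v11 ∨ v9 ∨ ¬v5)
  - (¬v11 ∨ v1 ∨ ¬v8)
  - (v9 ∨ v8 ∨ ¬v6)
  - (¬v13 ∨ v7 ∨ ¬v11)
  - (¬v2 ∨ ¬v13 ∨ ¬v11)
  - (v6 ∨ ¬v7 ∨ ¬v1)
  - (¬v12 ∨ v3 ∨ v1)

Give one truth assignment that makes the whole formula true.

v4 occurs only positively in the remaining clauses — set v4 = True.
Try v1 = False.
Try v2 = True.
Branch on v3: take v3 = False.
  then v12 is forced to False.
The remaining clauses are satisfied by v5 = False, v6 = False, v7 = True, v8 = False, v9 = False, v10 = True, v11 = True, v13 = False.

v1=F, v2=T, v3=F, v4=T, v5=F, v6=F, v7=T, v8=F, v9=F, v10=T, v11=T, v12=F, v13=F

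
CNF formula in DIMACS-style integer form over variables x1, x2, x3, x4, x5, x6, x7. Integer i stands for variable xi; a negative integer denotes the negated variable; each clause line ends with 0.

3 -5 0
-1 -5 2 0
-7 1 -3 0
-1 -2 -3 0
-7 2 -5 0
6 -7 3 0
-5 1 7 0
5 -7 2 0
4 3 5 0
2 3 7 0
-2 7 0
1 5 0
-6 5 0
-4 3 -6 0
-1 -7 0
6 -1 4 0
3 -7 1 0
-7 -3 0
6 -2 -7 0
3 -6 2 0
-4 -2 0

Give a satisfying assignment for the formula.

Try x1 = True.
  then x7 is forced to False.
  then x2 is forced to False.
  then x5 is forced to False.
  then x3 is forced to True.
  then x6 is forced to False.
  then x4 is forced to True.
Every clause has at least one true literal under this assignment.

x1=True, x2=False, x3=True, x4=True, x5=False, x6=False, x7=False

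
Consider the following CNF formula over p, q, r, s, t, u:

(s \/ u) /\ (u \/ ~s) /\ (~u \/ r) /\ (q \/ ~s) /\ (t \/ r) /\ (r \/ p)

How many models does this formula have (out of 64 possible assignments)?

12

Case analysis on r and s:
  r=T, s=T: remaining (p,q,t,u) ∈ {(F,T,F,T); (F,T,T,T); (T,T,F,T); (T,T,T,T)} — 4.
  r=T, s=F: forces u=T; p, q, t free → 2^3 = 8.
  r=F, s=T: a clause becomes empty — 0.
  r=F, s=F: a clause becomes empty — 0.
Total: 4 + 8 + 0 + 0 = 12.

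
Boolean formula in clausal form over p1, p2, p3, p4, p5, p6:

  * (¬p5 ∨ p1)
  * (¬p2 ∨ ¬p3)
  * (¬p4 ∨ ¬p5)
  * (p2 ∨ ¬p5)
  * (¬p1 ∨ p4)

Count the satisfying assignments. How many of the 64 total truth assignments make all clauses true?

Case analysis on p5 and p1:
  p5=1, p1=1: a clause becomes empty — 0.
  p5=1, p1=0: a clause becomes empty — 0.
  p5=0, p1=1: p6 free; 3 ways for (p2,p3,p4) × 2^1 = 6.
  p5=0, p1=0: p4, p6 free; 3 ways for (p2,p3) × 2^2 = 12.
Total: 0 + 0 + 6 + 12 = 18.

18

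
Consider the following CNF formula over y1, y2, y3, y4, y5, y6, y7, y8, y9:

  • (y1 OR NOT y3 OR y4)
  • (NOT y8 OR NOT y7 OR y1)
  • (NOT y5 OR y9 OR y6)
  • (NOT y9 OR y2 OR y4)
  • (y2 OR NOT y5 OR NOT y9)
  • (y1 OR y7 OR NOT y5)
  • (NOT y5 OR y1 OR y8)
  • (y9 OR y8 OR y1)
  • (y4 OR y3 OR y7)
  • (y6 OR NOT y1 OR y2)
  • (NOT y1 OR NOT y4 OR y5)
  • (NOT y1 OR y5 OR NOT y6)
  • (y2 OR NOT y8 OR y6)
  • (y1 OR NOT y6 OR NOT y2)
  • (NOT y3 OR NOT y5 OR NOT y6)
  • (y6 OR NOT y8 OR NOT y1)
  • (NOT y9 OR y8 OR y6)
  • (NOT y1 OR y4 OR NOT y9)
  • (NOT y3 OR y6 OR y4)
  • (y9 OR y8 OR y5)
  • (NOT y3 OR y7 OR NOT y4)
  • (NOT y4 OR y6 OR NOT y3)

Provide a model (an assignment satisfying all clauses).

y1=T, y2=T, y3=F, y4=T, y5=T, y6=T, y7=T, y8=F, y9=F

Check each clause:
  1. (NOT y3 OR y1 OR y4) — y1 is true.
  2. (NOT y7 OR y1 OR NOT y8) — NOT y8 is true.
  3. (y9 OR NOT y5 OR y6) — y6 is true.
  4. (y4 OR NOT y9 OR y2) — y2 is true.
  5. (y2 OR NOT y9 OR NOT y5) — y2 is true.
  6. (y1 OR y7 OR NOT y5) — y1 is true.
  7. (NOT y5 OR y1 OR y8) — y1 is true.
  8. (y1 OR y9 OR y8) — y1 is true.
  9. (y4 OR y7 OR y3) — y4 is true.
  10. (y2 OR NOT y1 OR y6) — y2 is true.
  11. (y5 OR NOT y4 OR NOT y1) — y5 is true.
  12. (NOT y1 OR NOT y6 OR y5) — y5 is true.
  13. (y2 OR y6 OR NOT y8) — NOT y8 is true.
  14. (y1 OR NOT y6 OR NOT y2) — y1 is true.
  15. (NOT y5 OR NOT y6 OR NOT y3) — NOT y3 is true.
  16. (NOT y8 OR NOT y1 OR y6) — NOT y8 is true.
  17. (y8 OR NOT y9 OR y6) — y6 is true.
  18. (NOT y9 OR y4 OR NOT y1) — y4 is true.
  19. (y6 OR NOT y3 OR y4) — y4 is true.
  20. (y8 OR y5 OR y9) — y5 is true.
  21. (NOT y3 OR NOT y4 OR y7) — NOT y3 is true.
  22. (y6 OR NOT y3 OR NOT y4) — NOT y3 is true.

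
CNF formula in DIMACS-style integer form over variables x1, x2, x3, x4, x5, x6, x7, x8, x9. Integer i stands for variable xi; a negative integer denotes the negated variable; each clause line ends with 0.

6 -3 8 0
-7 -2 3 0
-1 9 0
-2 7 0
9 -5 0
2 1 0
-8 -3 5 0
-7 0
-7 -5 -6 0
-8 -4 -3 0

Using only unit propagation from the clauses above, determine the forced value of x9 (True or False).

(!x7) stands alone — x7 = False.
(!x2 || x7) with x7 = False leaves only !x2, so x2 = False.
(x2 || x1) with x2 = False leaves only x1, so x1 = True.
(!x1 || x9): since x1 = True, the clause reduces to (x9). x9 = True.

True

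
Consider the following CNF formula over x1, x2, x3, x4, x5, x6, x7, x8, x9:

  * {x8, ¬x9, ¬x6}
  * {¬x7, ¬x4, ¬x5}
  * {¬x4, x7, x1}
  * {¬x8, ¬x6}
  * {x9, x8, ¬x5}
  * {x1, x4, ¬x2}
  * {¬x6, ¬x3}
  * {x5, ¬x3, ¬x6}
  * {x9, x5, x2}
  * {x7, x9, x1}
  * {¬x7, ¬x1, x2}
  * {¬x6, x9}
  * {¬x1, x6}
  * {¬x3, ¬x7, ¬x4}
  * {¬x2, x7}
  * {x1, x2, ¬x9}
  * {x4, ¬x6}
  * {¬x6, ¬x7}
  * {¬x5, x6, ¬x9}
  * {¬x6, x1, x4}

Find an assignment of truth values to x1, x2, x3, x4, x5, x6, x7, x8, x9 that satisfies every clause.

x1=0, x2=0, x3=1, x4=0, x5=1, x6=0, x7=1, x8=1, x9=0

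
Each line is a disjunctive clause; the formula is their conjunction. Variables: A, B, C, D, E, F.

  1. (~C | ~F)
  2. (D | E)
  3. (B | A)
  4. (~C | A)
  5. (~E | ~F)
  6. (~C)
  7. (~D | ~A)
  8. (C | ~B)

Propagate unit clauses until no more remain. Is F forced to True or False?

False

(~C) stands alone — C = False.
(C | ~B): since C = False, the clause reduces to (~B). B = False.
(B | A) with B = False leaves only A, so A = True.
(~D | ~A) with A = True leaves only ~D, so D = False.
(D | E): since D = False, the clause reduces to (E). E = True.
In (~F | ~E), ~E is now false; ~F must hold, so F = False.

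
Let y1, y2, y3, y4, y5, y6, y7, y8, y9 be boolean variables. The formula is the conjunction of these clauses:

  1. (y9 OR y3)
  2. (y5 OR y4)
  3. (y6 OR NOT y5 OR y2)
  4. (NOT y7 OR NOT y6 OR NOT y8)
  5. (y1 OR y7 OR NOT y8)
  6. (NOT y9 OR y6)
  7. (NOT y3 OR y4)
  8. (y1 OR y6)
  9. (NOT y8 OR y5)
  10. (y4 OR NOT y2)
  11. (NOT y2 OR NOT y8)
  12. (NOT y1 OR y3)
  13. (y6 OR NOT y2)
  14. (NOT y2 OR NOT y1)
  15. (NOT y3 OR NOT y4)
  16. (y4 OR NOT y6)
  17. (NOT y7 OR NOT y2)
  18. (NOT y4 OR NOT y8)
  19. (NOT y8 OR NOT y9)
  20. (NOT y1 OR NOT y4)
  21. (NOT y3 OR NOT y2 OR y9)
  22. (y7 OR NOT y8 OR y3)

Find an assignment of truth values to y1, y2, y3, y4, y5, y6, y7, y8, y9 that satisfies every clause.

y1 = False, y2 = True, y3 = False, y4 = True, y5 = True, y6 = True, y7 = False, y8 = False, y9 = True

Check each clause:
  1. (y9 OR y3) — y9 is true.
  2. (y5 OR y4) — y4 is true.
  3. (y2 OR NOT y5 OR y6) — y2 is true.
  4. (NOT y8 OR NOT y6 OR NOT y7) — NOT y8 is true.
  5. (y7 OR NOT y8 OR y1) — NOT y8 is true.
  6. (y6 OR NOT y9) — y6 is true.
  7. (y4 OR NOT y3) — y4 is true.
  8. (y1 OR y6) — y6 is true.
  9. (NOT y8 OR y5) — NOT y8 is true.
  10. (NOT y2 OR y4) — y4 is true.
  11. (NOT y2 OR NOT y8) — NOT y8 is true.
  12. (NOT y1 OR y3) — NOT y1 is true.
  13. (NOT y2 OR y6) — y6 is true.
  14. (NOT y1 OR NOT y2) — NOT y1 is true.
  15. (NOT y3 OR NOT y4) — NOT y3 is true.
  16. (y4 OR NOT y6) — y4 is true.
  17. (NOT y7 OR NOT y2) — NOT y7 is true.
  18. (NOT y8 OR NOT y4) — NOT y8 is true.
  19. (NOT y9 OR NOT y8) — NOT y8 is true.
  20. (NOT y4 OR NOT y1) — NOT y1 is true.
  21. (NOT y3 OR y9 OR NOT y2) — y9 is true.
  22. (y3 OR y7 OR NOT y8) — NOT y8 is true.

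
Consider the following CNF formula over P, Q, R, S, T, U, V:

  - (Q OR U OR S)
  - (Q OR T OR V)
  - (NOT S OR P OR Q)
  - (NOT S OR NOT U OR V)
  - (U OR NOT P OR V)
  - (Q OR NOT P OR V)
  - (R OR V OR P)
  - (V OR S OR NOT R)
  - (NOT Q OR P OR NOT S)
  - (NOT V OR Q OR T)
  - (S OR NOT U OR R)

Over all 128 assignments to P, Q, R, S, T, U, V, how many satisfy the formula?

Split on V, then Q.
  V=T, Q=T: T free; 10 ways for (P,R,S,U) × 2^1 = 20.
  V=T, Q=F: 6 of the 32 assignments to (P,R,S,T,U) work.
  V=F, Q=T: no assignment works — 0.
  V=F, Q=F: a clause becomes empty — 0.
Total: 20 + 6 + 0 + 0 = 26.

26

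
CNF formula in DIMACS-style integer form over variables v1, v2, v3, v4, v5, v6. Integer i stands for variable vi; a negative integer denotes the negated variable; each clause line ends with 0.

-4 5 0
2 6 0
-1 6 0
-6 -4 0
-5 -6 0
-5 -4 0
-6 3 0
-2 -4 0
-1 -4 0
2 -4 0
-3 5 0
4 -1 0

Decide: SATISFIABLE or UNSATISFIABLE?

SATISFIABLE

Pure literal: v1 appears only negated; assign v1 = False.
Set v2 = True and propagate.
  then v4 is forced to False.
The remaining clauses are satisfied by v3 = False, v5 = True, v6 = False.
So v1 = False  v2 = True  v3 = False  v4 = False  v5 = True  v6 = False is a satisfying assignment.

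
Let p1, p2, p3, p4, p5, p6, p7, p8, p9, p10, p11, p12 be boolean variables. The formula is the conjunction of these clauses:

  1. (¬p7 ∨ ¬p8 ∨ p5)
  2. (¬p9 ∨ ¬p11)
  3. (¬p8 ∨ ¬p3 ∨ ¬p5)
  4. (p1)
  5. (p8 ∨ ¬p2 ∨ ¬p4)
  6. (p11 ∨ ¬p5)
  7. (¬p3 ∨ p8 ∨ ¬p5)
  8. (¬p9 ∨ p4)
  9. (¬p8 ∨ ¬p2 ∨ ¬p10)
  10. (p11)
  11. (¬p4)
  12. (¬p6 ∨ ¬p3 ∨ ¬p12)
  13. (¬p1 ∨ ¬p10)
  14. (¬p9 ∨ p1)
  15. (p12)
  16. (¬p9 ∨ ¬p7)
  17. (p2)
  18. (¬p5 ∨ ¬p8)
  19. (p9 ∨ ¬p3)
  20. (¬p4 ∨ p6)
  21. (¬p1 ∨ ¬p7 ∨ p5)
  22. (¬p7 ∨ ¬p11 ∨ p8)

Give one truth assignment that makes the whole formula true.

p1=True, p2=True, p3=False, p4=False, p5=False, p6=True, p7=False, p8=True, p9=False, p10=False, p11=True, p12=True

Check each clause:
  1. (p5 ∨ ¬p8 ∨ ¬p7) — ¬p7 is true.
  2. (¬p9 ∨ ¬p11) — ¬p9 is true.
  3. (¬p3 ∨ ¬p5 ∨ ¬p8) — ¬p5 is true.
  4. (p1) — p1 is true.
  5. (p8 ∨ ¬p4 ∨ ¬p2) — p8 is true.
  6. (¬p5 ∨ p11) — p11 is true.
  7. (p8 ∨ ¬p5 ∨ ¬p3) — p8 is true.
  8. (p4 ∨ ¬p9) — ¬p9 is true.
  9. (¬p10 ∨ ¬p8 ∨ ¬p2) — ¬p10 is true.
  10. (p11) — p11 is true.
  11. (¬p4) — ¬p4 is true.
  12. (¬p12 ∨ ¬p6 ∨ ¬p3) — ¬p3 is true.
  13. (¬p10 ∨ ¬p1) — ¬p10 is true.
  14. (¬p9 ∨ p1) — p1 is true.
  15. (p12) — p12 is true.
  16. (¬p9 ∨ ¬p7) — ¬p7 is true.
  17. (p2) — p2 is true.
  18. (¬p5 ∨ ¬p8) — ¬p5 is true.
  19. (p9 ∨ ¬p3) — ¬p3 is true.
  20. (p6 ∨ ¬p4) — ¬p4 is true.
  21. (¬p1 ∨ ¬p7 ∨ p5) — ¬p7 is true.
  22. (¬p11 ∨ ¬p7 ∨ p8) — p8 is true.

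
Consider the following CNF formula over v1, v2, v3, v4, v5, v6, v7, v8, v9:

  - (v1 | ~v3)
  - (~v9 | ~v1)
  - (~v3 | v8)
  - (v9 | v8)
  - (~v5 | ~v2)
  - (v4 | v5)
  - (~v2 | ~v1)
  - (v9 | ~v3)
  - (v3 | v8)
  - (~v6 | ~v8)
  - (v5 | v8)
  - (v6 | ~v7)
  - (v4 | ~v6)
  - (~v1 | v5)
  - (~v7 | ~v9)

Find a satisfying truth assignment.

v1=0  v2=0  v3=0  v4=1  v5=0  v6=0  v7=0  v8=1  v9=1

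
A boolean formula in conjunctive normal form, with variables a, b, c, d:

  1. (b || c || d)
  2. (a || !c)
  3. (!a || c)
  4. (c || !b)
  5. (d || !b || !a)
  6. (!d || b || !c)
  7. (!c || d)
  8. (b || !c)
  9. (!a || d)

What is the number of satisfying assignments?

Satisfying assignments:
  a=0 b=0 c=0 d=1
  a=1 b=1 c=1 d=1
That's 2 in total.

2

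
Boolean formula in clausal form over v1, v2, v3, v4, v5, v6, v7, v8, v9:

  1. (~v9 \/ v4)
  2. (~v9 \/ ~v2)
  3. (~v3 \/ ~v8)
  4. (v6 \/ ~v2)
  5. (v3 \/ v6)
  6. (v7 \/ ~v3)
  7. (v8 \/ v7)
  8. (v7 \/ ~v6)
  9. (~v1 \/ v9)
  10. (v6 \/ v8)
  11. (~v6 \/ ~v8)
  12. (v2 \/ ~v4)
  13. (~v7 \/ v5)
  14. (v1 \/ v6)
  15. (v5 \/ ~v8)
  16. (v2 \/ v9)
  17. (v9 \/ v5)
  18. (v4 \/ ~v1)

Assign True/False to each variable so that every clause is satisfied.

v1 = 0, v2 = 1, v3 = 0, v4 = 1, v5 = 1, v6 = 1, v7 = 1, v8 = 0, v9 = 0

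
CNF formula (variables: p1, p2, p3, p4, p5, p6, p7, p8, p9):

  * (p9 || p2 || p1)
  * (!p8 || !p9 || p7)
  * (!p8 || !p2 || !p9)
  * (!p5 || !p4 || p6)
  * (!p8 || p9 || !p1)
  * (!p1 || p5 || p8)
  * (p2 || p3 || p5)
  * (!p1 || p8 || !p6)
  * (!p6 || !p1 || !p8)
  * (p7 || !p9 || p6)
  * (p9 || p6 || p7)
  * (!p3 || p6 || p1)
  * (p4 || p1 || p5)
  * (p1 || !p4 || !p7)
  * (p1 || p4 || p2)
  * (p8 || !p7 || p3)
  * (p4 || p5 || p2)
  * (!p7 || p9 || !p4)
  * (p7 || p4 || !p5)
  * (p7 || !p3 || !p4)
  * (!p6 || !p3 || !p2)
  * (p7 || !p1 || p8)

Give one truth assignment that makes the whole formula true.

p1=0, p2=1, p3=0, p4=1, p5=0, p6=1, p7=0, p8=0, p9=1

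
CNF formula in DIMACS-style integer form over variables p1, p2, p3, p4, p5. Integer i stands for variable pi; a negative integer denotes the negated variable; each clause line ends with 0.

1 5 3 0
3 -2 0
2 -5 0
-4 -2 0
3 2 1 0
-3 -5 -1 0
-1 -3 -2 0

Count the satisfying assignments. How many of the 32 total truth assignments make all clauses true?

The models are:
  p1=F p2=F p3=T p4=F p5=F
  p1=F p2=F p3=T p4=T p5=F
  p1=F p2=T p3=T p4=F p5=F
  p1=F p2=T p3=T p4=F p5=T
  p1=T p2=F p3=F p4=F p5=F
  p1=T p2=F p3=F p4=T p5=F
  p1=T p2=F p3=T p4=F p5=F
  p1=T p2=F p3=T p4=T p5=F
That's 8 in total.

8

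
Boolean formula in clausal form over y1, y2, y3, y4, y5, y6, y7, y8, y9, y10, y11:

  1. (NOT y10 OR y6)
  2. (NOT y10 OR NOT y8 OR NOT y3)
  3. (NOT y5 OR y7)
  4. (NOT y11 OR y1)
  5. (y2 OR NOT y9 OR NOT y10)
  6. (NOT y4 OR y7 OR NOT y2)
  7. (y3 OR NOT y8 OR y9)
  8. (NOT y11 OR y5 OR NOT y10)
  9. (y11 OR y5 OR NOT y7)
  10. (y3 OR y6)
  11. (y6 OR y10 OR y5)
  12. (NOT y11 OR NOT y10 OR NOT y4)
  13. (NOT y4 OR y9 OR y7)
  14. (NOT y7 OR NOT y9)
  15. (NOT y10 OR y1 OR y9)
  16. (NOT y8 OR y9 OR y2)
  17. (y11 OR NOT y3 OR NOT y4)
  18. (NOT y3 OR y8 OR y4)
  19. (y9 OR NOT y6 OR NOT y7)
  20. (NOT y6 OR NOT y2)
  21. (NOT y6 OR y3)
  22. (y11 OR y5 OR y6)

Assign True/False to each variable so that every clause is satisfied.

y1=True, y2=True, y3=True, y4=True, y5=True, y6=False, y7=True, y8=False, y9=False, y10=False, y11=True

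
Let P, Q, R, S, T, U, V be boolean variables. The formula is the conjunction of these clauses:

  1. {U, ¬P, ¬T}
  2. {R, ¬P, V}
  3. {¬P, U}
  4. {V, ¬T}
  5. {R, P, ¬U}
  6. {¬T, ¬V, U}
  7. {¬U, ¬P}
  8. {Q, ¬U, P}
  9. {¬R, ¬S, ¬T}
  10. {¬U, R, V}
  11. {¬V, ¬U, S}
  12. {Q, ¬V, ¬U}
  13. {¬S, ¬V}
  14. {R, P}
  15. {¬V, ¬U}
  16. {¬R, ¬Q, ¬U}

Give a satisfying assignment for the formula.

P = F, Q = T, R = T, S = F, T = F, U = F, V = T

Check each clause:
  1. {¬T, U, ¬P} — ¬T is true.
  2. {V, R, ¬P} — R is true.
  3. {U, ¬P} — ¬P is true.
  4. {V, ¬T} — ¬T is true.
  5. {R, ¬U, P} — ¬U is true.
  6. {U, ¬V, ¬T} — ¬T is true.
  7. {¬P, ¬U} — ¬U is true.
  8. {P, Q, ¬U} — ¬U is true.
  9. {¬T, ¬S, ¬R} — ¬T is true.
  10. {¬U, V, R} — ¬U is true.
  11. {¬V, S, ¬U} — ¬U is true.
  12. {¬V, Q, ¬U} — Q is true.
  13. {¬V, ¬S} — ¬S is true.
  14. {P, R} — R is true.
  15. {¬V, ¬U} — ¬U is true.
  16. {¬U, ¬R, ¬Q} — ¬U is true.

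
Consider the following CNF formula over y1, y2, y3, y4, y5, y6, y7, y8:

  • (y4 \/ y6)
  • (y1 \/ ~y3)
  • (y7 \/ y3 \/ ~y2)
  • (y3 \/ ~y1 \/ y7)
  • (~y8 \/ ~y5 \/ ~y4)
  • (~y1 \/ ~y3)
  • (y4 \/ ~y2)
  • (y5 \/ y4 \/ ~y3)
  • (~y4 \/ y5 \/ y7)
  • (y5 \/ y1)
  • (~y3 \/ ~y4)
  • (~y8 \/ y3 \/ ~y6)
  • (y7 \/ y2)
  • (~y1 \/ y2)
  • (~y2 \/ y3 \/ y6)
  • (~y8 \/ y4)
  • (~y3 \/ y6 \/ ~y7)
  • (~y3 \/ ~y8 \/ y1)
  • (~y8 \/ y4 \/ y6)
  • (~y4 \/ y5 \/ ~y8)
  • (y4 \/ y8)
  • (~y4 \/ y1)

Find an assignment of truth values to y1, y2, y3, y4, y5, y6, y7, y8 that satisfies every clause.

y1=T, y2=T, y3=F, y4=T, y5=T, y6=T, y7=T, y8=F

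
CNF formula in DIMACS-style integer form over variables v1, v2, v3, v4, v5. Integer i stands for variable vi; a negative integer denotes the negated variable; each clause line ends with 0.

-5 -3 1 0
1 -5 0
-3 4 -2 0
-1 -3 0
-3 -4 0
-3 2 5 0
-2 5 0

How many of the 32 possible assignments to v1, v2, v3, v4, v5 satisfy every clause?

8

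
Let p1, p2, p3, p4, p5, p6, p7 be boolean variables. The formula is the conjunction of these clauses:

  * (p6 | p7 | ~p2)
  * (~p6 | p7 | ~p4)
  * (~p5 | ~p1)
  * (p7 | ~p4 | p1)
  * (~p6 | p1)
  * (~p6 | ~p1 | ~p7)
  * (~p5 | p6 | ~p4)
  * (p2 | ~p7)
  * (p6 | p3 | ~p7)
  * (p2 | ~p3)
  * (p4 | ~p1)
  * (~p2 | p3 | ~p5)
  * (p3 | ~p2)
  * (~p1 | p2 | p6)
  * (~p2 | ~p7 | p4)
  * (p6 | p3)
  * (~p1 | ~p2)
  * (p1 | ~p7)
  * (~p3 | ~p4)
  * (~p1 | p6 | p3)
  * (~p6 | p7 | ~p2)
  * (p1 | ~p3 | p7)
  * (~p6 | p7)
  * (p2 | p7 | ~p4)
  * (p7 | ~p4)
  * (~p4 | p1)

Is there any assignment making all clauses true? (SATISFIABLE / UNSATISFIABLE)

p7 = True:
  propagation gives p2=True, p3=True, p4=True; an empty clause results — contradiction.
p7 = False:
  propagation gives p6=False, p2=False, p3=False; an empty clause results — contradiction.
Every branch closes, so no satisfying assignment exists.

UNSATISFIABLE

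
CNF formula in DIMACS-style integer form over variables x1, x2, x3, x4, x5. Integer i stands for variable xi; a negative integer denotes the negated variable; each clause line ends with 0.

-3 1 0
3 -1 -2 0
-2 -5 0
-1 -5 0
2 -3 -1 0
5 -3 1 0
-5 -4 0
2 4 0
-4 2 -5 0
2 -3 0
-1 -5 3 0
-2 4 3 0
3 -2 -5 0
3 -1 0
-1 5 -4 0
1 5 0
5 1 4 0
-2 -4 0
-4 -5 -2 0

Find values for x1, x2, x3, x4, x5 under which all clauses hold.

x1 = T, x2 = T, x3 = T, x4 = F, x5 = F

Try x1 = True.
  then x5 is forced to False.
  then x3 is forced to True.
  then x2 is forced to True.
  then x4 is forced to False.
Every clause has at least one true literal under this assignment.
Check each clause:
  1. (x1 OR NOT x3) — x1 is true.
  2. (x3 OR NOT x2 OR NOT x1) — x3 is true.
  3. (NOT x5 OR NOT x2) — NOT x5 is true.
  4. (NOT x5 OR NOT x1) — NOT x5 is true.
  5. (NOT x3 OR x2 OR NOT x1) — x2 is true.
  6. (x1 OR NOT x3 OR x5) — x1 is true.
  7. (NOT x4 OR NOT x5) — NOT x5 is true.
  8. (x4 OR x2) — x2 is true.
  9. (NOT x4 OR x2 OR NOT x5) — x2 is true.
  10. (NOT x3 OR x2) — x2 is true.
  11. (x3 OR NOT x5 OR NOT x1) — x3 is true.
  12. (x3 OR NOT x2 OR x4) — x3 is true.
  13. (NOT x2 OR NOT x5 OR x3) — x3 is true.
  14. (x3 OR NOT x1) — x3 is true.
  15. (NOT x4 OR NOT x1 OR x5) — NOT x4 is true.
  16. (x5 OR x1) — x1 is true.
  17. (x1 OR x4 OR x5) — x1 is true.
  18. (NOT x4 OR NOT x2) — NOT x4 is true.
  19. (NOT x5 OR NOT x4 OR NOT x2) — NOT x5 is true.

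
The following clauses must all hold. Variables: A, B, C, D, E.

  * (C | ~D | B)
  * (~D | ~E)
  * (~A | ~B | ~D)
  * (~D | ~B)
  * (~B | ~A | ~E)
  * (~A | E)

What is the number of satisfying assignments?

11

Case analysis on B and D:
  B=T, D=T: a clause becomes empty — 0.
  B=T, D=F: remaining (A,C,E) ∈ {(F,F,F); (F,F,T); (F,T,F); (F,T,T)} — 4.
  B=F, D=T: remaining (A,C,E) ∈ {(F,T,F)} — 1.
  B=F, D=F: C free; 3 ways for (A,E) × 2^1 = 6.
Total: 0 + 4 + 1 + 6 = 11.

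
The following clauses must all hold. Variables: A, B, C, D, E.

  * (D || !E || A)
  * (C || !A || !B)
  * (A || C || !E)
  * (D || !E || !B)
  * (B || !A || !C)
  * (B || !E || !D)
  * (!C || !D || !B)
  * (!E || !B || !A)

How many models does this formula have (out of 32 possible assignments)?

11

Split on B, then A.
  B=T, A=T: remaining (C,D,E) ∈ {(T,F,F)} — 1.
  B=T, A=F: remaining (C,D,E) ∈ {(F,F,F); (F,T,F); (T,F,F)} — 3.
  B=F, A=T: remaining (C,D,E) ∈ {(F,F,F); (F,F,T); (F,T,F)} — 3.
  B=F, A=F: remaining (C,D,E) ∈ {(F,F,F); (F,T,F); (T,F,F); (T,T,F)} — 4.
Total: 1 + 3 + 3 + 4 = 11.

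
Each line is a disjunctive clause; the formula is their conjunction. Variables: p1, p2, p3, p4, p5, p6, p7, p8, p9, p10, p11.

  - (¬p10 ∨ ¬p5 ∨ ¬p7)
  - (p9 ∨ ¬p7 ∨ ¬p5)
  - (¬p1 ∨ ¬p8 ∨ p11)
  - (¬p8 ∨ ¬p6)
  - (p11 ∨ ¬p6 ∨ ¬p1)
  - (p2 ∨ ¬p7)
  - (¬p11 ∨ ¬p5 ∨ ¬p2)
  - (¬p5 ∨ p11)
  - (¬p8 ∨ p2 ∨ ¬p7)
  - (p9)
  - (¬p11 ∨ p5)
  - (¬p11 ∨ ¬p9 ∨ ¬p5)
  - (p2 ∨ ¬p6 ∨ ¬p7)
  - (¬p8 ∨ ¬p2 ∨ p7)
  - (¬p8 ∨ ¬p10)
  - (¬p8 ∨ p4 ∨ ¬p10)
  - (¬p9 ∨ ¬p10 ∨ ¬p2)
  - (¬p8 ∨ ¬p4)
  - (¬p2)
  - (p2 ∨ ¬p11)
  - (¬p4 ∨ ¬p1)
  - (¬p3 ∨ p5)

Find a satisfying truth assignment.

p1 = False, p2 = False, p3 = False, p4 = True, p5 = False, p6 = False, p7 = False, p8 = False, p9 = True, p10 = True, p11 = False

The clause (p9) is unit: p9 must be True.
Unit propagation: (¬p2) forces p2 = False.
The clause (¬p7) is unit: p7 must be False.
(¬p11) is a unit clause, so p11 = False.
(¬p5) is a unit clause, so p5 = False.
The clause (¬p3) is unit: p3 must be False.
p1 occurs only negated in the remaining clauses — set p1 = False.
p6 occurs only negated in the remaining clauses — set p6 = False.
Branch on p4: take p4 = True.
  then p8 is forced to False.
p10 is now unconstrained; take p10 = True.
Every clause has at least one true literal under this assignment.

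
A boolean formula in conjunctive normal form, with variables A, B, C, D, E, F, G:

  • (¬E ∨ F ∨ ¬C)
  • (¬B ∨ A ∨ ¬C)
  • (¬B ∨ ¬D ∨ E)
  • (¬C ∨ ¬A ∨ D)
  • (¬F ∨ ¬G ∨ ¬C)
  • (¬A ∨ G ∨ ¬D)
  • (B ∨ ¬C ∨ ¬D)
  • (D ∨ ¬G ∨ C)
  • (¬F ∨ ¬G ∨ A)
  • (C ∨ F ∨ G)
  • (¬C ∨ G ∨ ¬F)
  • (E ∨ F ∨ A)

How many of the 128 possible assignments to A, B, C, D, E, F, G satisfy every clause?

19

Split on C, then F.
  C=1, F=1: a clause becomes empty — 0.
  C=1, F=0: a clause becomes empty — 0.
  C=0, F=1: 14 of the 32 assignments to (A,B,D,E,G) work.
  C=0, F=0: 5 of the 32 assignments to (A,B,D,E,G) work.
Total: 0 + 0 + 14 + 5 = 19.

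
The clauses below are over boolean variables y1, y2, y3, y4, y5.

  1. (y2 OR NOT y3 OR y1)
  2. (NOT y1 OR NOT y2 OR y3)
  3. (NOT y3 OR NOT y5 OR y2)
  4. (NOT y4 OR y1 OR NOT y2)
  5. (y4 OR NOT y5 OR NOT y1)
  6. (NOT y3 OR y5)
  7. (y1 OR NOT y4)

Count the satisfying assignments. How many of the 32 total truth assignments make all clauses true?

Split on y1, then y2.
  y1=T, y2=T: remaining (y3,y4,y5) ∈ {(T,T,T)} — 1.
  y1=T, y2=F: remaining (y3,y4,y5) ∈ {(F,F,F); (F,T,F); (F,T,T)} — 3.
  y1=F, y2=T: remaining (y3,y4,y5) ∈ {(F,F,F); (F,F,T); (T,F,T)} — 3.
  y1=F, y2=F: remaining (y3,y4,y5) ∈ {(F,F,F); (F,F,T)} — 2.
Total: 1 + 3 + 3 + 2 = 9.

9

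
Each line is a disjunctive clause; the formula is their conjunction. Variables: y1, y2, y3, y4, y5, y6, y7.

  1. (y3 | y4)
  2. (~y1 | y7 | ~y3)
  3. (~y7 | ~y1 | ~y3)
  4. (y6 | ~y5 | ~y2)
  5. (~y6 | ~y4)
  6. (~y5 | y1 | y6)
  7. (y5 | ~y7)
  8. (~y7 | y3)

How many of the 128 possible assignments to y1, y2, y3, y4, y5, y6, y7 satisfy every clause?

15

Split on y3, then y7.
  y3=T, y7=T: remaining (y1,y2,y4,y5,y6) ∈ {(F,F,F,T,T); (F,T,F,T,T)} — 2.
  y3=T, y7=F: y2 free; 4 ways for (y1,y4,y5,y6) × 2^1 = 8.
  y3=F, y7=T: a clause becomes empty — 0.
  y3=F, y7=F: 5 of the 32 assignments to (y1,y2,y4,y5,y6) work.
Total: 2 + 8 + 0 + 5 = 15.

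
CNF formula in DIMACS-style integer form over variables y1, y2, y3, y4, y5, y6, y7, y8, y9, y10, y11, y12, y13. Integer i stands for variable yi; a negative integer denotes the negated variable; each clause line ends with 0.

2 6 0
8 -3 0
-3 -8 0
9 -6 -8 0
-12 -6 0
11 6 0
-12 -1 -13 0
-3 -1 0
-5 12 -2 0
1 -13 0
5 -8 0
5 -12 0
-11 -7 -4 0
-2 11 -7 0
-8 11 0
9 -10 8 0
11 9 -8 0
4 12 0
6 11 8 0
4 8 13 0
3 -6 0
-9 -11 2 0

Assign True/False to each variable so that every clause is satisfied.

y7 occurs only negated in the remaining clauses — set y7 = False.
y10 occurs only negated in the remaining clauses — set y10 = False.
Try y1 = False.
  then y13 is forced to False.
Try y2 = True.
Set y3 = False and propagate.
  then y6 is forced to False.
  then y11 is forced to True.
For the remaining variables, y4 = True, y5 = True, y8 = True, y9 = True, y12 = True works.

y1 = False, y2 = True, y3 = False, y4 = True, y5 = True, y6 = False, y7 = False, y8 = True, y9 = True, y10 = False, y11 = True, y12 = True, y13 = False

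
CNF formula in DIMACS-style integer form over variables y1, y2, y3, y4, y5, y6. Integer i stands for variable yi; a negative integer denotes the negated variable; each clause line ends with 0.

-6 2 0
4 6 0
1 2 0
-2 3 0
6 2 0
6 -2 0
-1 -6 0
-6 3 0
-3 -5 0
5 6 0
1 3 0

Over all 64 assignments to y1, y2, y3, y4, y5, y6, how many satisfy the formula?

2

Satisfying assignments:
  y1=0 y2=1 y3=1 y4=0 y5=0 y6=1
  y1=0 y2=1 y3=1 y4=1 y5=0 y6=1
Count: 2.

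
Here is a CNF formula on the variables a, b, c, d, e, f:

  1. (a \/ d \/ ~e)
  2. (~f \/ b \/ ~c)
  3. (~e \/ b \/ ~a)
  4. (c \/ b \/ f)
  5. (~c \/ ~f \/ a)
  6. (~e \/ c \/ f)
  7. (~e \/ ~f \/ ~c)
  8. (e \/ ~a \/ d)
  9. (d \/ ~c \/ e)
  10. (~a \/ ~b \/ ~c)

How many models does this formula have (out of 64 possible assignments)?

Split on c, then e.
  c=1, e=1: remaining (a,b,d,f) ∈ {(0,0,1,0); (0,1,1,0)} — 2.
  c=1, e=0: remaining (a,b,d,f) ∈ {(0,0,1,0); (0,1,1,0); (1,0,1,0)} — 3.
  c=0, e=1: remaining (a,b,d,f) ∈ {(0,0,1,1); (0,1,1,1); (1,1,0,1); (1,1,1,1)} — 4.
  c=0, e=0: 9 of the 16 assignments to (a,b,d,f) work.
Total: 2 + 3 + 4 + 9 = 18.

18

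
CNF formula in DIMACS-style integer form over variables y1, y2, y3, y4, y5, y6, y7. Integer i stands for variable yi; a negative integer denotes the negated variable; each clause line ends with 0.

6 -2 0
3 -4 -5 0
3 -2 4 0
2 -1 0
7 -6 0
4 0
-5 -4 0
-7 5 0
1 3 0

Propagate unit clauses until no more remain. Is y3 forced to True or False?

True

(y4) is a unit clause: y4 = True.
In (~y5 | ~y4), ~y4 is now false; ~y5 must hold, so y5 = False.
(y5 | ~y7) with y5 = False leaves only ~y7, so y7 = False.
In (y7 | ~y6), y7 is now false; ~y6 must hold, so y6 = False.
(~y2 | y6): since y6 = False, the clause reduces to (~y2). y2 = False.
(~y1 | y2): since y2 = False, the clause reduces to (~y1). y1 = False.
From (y1 | y3) and y1 = False: y3 = True.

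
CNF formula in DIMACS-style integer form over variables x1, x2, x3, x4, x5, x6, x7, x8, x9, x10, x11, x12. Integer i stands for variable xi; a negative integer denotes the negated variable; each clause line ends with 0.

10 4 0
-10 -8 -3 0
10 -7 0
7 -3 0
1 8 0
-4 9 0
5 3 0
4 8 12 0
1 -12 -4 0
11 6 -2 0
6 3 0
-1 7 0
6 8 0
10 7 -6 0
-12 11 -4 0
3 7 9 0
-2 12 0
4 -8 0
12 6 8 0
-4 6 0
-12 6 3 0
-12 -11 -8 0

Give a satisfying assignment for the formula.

x1=F  x2=F  x3=F  x4=T  x5=T  x6=T  x7=T  x8=T  x9=T  x10=T  x11=T  x12=F

x2 occurs only negated in the remaining clauses — set x2 = False.
x5 occurs only positively in the remaining clauses — set x5 = True.
Try x1 = False.
  then x8 is forced to True.
  then x4 is forced to True.
  then x9 is forced to True.
  then x12 is forced to False.
  then x6 is forced to True.
Try x3 = False.
For the remaining variables, x7 = True, x10 = True, x11 = True works.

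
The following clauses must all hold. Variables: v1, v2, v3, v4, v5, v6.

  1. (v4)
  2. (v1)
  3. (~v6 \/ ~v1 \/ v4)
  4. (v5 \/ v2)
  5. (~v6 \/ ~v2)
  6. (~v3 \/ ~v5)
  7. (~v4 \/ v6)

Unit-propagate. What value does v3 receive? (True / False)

False

(v4) stands alone — v4 = True.
(v1) stands alone — v1 = True.
(~v4 \/ v6) with v4 = True leaves only v6, so v6 = True.
In (~v2 \/ ~v6), ~v6 is now false; ~v2 must hold, so v2 = False.
From (v5 \/ v2) and v2 = False: v5 = True.
From (~v5 \/ ~v3) and v5 = True: v3 = False.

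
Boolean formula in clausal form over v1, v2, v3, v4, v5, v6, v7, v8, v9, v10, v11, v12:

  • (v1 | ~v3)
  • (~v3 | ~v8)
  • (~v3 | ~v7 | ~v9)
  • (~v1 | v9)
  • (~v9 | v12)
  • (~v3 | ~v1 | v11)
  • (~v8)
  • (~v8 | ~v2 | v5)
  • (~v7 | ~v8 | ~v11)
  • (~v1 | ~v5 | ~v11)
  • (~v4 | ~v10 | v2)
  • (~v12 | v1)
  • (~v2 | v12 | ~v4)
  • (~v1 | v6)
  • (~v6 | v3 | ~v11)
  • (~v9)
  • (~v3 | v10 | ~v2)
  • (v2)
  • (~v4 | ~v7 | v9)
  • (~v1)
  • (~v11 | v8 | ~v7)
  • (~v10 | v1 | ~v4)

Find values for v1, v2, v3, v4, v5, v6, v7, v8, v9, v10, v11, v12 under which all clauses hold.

v1=0  v2=1  v3=0  v4=0  v5=0  v6=0  v7=0  v8=0  v9=0  v10=1  v11=1  v12=0

Check each clause:
  1. (v1 | ~v3) — ~v3 is true.
  2. (~v3 | ~v8) — ~v8 is true.
  3. (~v7 | ~v3 | ~v9) — ~v7 is true.
  4. (v9 | ~v1) — ~v1 is true.
  5. (v12 | ~v9) — ~v9 is true.
  6. (v11 | ~v3 | ~v1) — v11 is true.
  7. (~v8) — ~v8 is true.
  8. (~v2 | ~v8 | v5) — ~v8 is true.
  9. (~v8 | ~v11 | ~v7) — ~v8 is true.
  10. (~v11 | ~v5 | ~v1) — ~v5 is true.
  11. (v2 | ~v10 | ~v4) — v2 is true.
  12. (~v12 | v1) — ~v12 is true.
  13. (v12 | ~v2 | ~v4) — ~v4 is true.
  14. (~v1 | v6) — ~v1 is true.
  15. (~v11 | ~v6 | v3) — ~v6 is true.
  16. (~v9) — ~v9 is true.
  17. (v10 | ~v3 | ~v2) — v10 is true.
  18. (v2) — v2 is true.
  19. (v9 | ~v4 | ~v7) — ~v4 is true.
  20. (~v1) — ~v1 is true.
  21. (v8 | ~v11 | ~v7) — ~v7 is true.
  22. (~v4 | v1 | ~v10) — ~v4 is true.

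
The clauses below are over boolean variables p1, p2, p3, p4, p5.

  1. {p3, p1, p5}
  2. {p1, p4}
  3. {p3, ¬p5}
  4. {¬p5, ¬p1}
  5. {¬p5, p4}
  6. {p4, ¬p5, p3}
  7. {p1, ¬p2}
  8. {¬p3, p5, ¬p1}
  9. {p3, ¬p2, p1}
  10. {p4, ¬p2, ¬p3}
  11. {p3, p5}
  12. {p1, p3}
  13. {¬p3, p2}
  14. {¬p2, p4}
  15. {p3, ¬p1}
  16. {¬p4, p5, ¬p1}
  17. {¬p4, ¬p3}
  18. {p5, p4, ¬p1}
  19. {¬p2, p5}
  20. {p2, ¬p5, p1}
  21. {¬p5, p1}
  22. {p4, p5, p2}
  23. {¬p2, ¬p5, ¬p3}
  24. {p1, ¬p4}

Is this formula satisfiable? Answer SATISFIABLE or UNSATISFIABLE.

UNSATISFIABLE

p5 = True:
  propagation gives p3=True, p1=False; an empty clause results — contradiction.
p5 = False:
  propagation gives p3=True, p1=False, p4=True; an empty clause results — contradiction.
Every branch closes, so no satisfying assignment exists.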